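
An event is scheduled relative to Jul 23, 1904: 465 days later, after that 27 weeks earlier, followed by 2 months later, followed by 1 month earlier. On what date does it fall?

Advancing 465 days from July 23, 1904:
July has 31 days, so 31 − 23 = 8 days remain after July 23, 1904; 465 − 8 = 457 left.
August 1904 has 31 days: 457 − 31 = 426 left.
September 1904 has 30 days: 426 − 30 = 396 left.
October 1904 has 31 days: 396 − 31 = 365 left.
November 1904 has 30 days: 365 − 30 = 335 left.
December 1904 has 31 days: 335 − 31 = 304 left.
January 1905 has 31 days: 304 − 31 = 273 left.
February 1905 has 28 days (1905 is not a leap year): 273 − 28 = 245 left.
March 1905 has 31 days: 245 − 31 = 214 left.
April 1905 has 30 days: 214 − 30 = 184 left.
May 1905 has 31 days: 184 − 31 = 153 left.
June 1905 has 30 days: 153 − 30 = 123 left.
July 1905 has 31 days: 123 − 31 = 92 left.
August 1905 has 31 days: 92 − 31 = 61 left.
September 1905 has 30 days: 61 − 30 = 31 left.
31 days into October 1905 → October 31, 1905.
Subtracting 27 weeks (= 189 days) from October 31, 1905:
Going back 31 days from October 31, 1905 reaches the end of the previous month; 189 − 31 = 158 left.
September 1905 has 30 days: 158 − 30 = 128 left.
August 1905 has 31 days: 128 − 31 = 97 left.
July 1905 has 31 days: 97 − 31 = 66 left.
June 1905 has 30 days: 66 − 30 = 36 left.
May 1905 has 31 days: 36 − 31 = 5 left.
April 1905 has 30 days; 30 − 5 = 25 → April 25, 1905.
Adding 2 months from April 25, 1905:
month 4 + 2 = 6 → June 1905.
Day 25 is valid in June, giving June 25, 1905.
Subtracting 1 month from June 25, 1905:
month 6 − 1 = 5 → May 1905.
Day 25 is valid in May, giving May 25, 1905.

May 25, 1905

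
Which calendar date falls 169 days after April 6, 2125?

September 22, 2125

Adding 169 days from April 6, 2125.
April has 30 days, so 30 − 6 = 24 days remain after April 6, 2125; 169 − 24 = 145 left.
May 2125 has 31 days: 145 − 31 = 114 left.
June 2125 has 30 days: 114 − 30 = 84 left.
July 2125 has 31 days: 84 − 31 = 53 left.
August 2125 has 31 days: 53 − 31 = 22 left.
22 days into September 2125 → September 22, 2125.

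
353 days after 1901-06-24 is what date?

Adding 353 days from June 24, 1901.
June has 30 days, so 30 − 24 = 6 days remain after June 24, 1901; 353 − 6 = 347 left.
July 1901 has 31 days: 347 − 31 = 316 left.
August 1901 has 31 days: 316 − 31 = 285 left.
September 1901 has 30 days: 285 − 30 = 255 left.
October 1901 has 31 days: 255 − 31 = 224 left.
November 1901 has 30 days: 224 − 30 = 194 left.
December 1901 has 31 days: 194 − 31 = 163 left.
January 1902 has 31 days: 163 − 31 = 132 left.
February 1902 has 28 days (1902 is not a leap year): 132 − 28 = 104 left.
March 1902 has 31 days: 104 − 31 = 73 left.
April 1902 has 30 days: 73 − 30 = 43 left.
May 1902 has 31 days: 43 − 31 = 12 left.
12 days into June 1902 → June 12, 1902.

June 12, 1902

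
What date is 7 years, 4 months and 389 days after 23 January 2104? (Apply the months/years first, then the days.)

Adding 7 years, 4 months and 389 days from January 23, 2104: first the month/year part, then the days.
+7 years → 2111; month 1 + 4 = 5 → May 2111.
Day 23 is valid in May, giving May 23, 2111.
Now add 389 days from May 23, 2111.
May has 31 days, so 31 − 23 = 8 days remain after May 23, 2111; 389 − 8 = 381 left.
June 2111 has 30 days: 381 − 30 = 351 left.
July 2111 has 31 days: 351 − 31 = 320 left.
August 2111 has 31 days: 320 − 31 = 289 left.
September 2111 has 30 days: 289 − 30 = 259 left.
October 2111 has 31 days: 259 − 31 = 228 left.
November 2111 has 30 days: 228 − 30 = 198 left.
December 2111 has 31 days: 198 − 31 = 167 left.
January 2112 has 31 days: 167 − 31 = 136 left.
February 2112 has 29 days (2112 is a leap year): 136 − 29 = 107 left.
March 2112 has 31 days: 107 − 31 = 76 left.
April 2112 has 30 days: 76 − 30 = 46 left.
May 2112 has 31 days: 46 − 31 = 15 left.
15 days into June 2112 → June 15, 2112.

June 15, 2112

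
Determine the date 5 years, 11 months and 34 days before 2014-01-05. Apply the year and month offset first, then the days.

Counting back 5 years, 11 months and 34 days from January 5, 2014: first the month/year part, then the days.
-5 years → 2009; month 1 − 11 = -10, which is month 2 of year 2008 → February 2008.
Day 5 is valid in February, giving February 5, 2008.
Now subtract 34 days from February 5, 2008.
Going back 5 days from February 5, 2008 reaches the end of the previous month; 34 − 5 = 29 left.
January 2008 has 31 days; 31 − 29 = 2 → January 2, 2008.

January 2, 2008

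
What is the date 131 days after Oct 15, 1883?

February 23, 1884

Advancing 131 days from October 15, 1883.
October has 31 days, so 31 − 15 = 16 days remain after October 15, 1883; 131 − 16 = 115 left.
November 1883 has 30 days: 115 − 30 = 85 left.
December 1883 has 31 days: 85 − 31 = 54 left.
January 1884 has 31 days: 54 − 31 = 23 left.
23 days into February 1884 → February 23, 1884.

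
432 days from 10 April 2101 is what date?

June 16, 2102

Counting forward 432 days from April 10, 2101.
April has 30 days, so 30 − 10 = 20 days remain after April 10, 2101; 432 − 20 = 412 left.
May 2101 has 31 days: 412 − 31 = 381 left.
June 2101 has 30 days: 381 − 30 = 351 left.
July 2101 has 31 days: 351 − 31 = 320 left.
August 2101 has 31 days: 320 − 31 = 289 left.
September 2101 has 30 days: 289 − 30 = 259 left.
October 2101 has 31 days: 259 − 31 = 228 left.
November 2101 has 30 days: 228 − 30 = 198 left.
December 2101 has 31 days: 198 − 31 = 167 left.
January 2102 has 31 days: 167 − 31 = 136 left.
February 2102 has 28 days (2102 is not a leap year): 136 − 28 = 108 left.
March 2102 has 31 days: 108 − 31 = 77 left.
April 2102 has 30 days: 77 − 30 = 47 left.
May 2102 has 31 days: 47 − 31 = 16 left.
16 days into June 2102 → June 16, 2102.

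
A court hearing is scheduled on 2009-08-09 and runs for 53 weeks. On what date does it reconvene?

Counting forward 53 weeks = 371 days from August 9, 2009.
August has 31 days, so 31 − 9 = 22 days remain after August 9, 2009; 371 − 22 = 349 left.
September 2009 has 30 days: 349 − 30 = 319 left.
October 2009 has 31 days: 319 − 31 = 288 left.
November 2009 has 30 days: 288 − 30 = 258 left.
December 2009 has 31 days: 258 − 31 = 227 left.
January 2010 has 31 days: 227 − 31 = 196 left.
February 2010 has 28 days (2010 is not a leap year): 196 − 28 = 168 left.
March 2010 has 31 days: 168 − 31 = 137 left.
April 2010 has 30 days: 137 − 30 = 107 left.
May 2010 has 31 days: 107 − 31 = 76 left.
June 2010 has 30 days: 76 − 30 = 46 left.
July 2010 has 31 days: 46 − 31 = 15 left.
15 days into August 2010 → August 15, 2010.

August 15, 2010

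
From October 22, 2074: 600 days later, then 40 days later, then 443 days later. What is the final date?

Adding 600 days from October 22, 2074:
October has 31 days, so 31 − 22 = 9 days remain after October 22, 2074; 600 − 9 = 591 left.
November 2074 has 30 days: 591 − 30 = 561 left.
December 2074 has 31 days: 561 − 31 = 530 left.
January 2075 has 31 days: 530 − 31 = 499 left.
February 2075 has 28 days (2075 is not a leap year): 499 − 28 = 471 left.
March 2075 has 31 days: 471 − 31 = 440 left.
April 2075 has 30 days: 440 − 30 = 410 left.
May 2075 has 31 days: 410 − 31 = 379 left.
June 2075 has 30 days: 379 − 30 = 349 left.
July 2075 has 31 days: 349 − 31 = 318 left.
August 2075 has 31 days: 318 − 31 = 287 left.
September 2075 has 30 days: 287 − 30 = 257 left.
October 2075 has 31 days: 257 − 31 = 226 left.
November 2075 has 30 days: 226 − 30 = 196 left.
December 2075 has 31 days: 196 − 31 = 165 left.
January 2076 has 31 days: 165 − 31 = 134 left.
February 2076 has 29 days (2076 is a leap year): 134 − 29 = 105 left.
March 2076 has 31 days: 105 − 31 = 74 left.
April 2076 has 30 days: 74 − 30 = 44 left.
May 2076 has 31 days: 44 − 31 = 13 left.
13 days into June 2076 → June 13, 2076.
Counting forward 40 days from June 13, 2076:
June has 30 days, so 30 − 13 = 17 days remain after June 13, 2076; 40 − 17 = 23 left.
23 days into July 2076 → July 23, 2076.
Counting forward 443 days from July 23, 2076:
July has 31 days, so 31 − 23 = 8 days remain after July 23, 2076; 443 − 8 = 435 left.
August 2076 has 31 days: 435 − 31 = 404 left.
September 2076 has 30 days: 404 − 30 = 374 left.
October 2076 has 31 days: 374 − 31 = 343 left.
November 2076 has 30 days: 343 − 30 = 313 left.
December 2076 has 31 days: 313 − 31 = 282 left.
January 2077 has 31 days: 282 − 31 = 251 left.
February 2077 has 28 days (2077 is not a leap year): 251 − 28 = 223 left.
March 2077 has 31 days: 223 − 31 = 192 left.
April 2077 has 30 days: 192 − 30 = 162 left.
May 2077 has 31 days: 162 − 31 = 131 left.
June 2077 has 30 days: 131 − 30 = 101 left.
July 2077 has 31 days: 101 − 31 = 70 left.
August 2077 has 31 days: 70 − 31 = 39 left.
September 2077 has 30 days: 39 − 30 = 9 left.
9 days into October 2077 → October 9, 2077.

October 9, 2077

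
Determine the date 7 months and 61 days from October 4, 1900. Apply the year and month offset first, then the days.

Counting forward 7 months and 61 days from October 4, 1900: first the month/year part, then the days.
month 10 + 7 = 17, which is month 5 of year 1901 → May 1901.
Day 4 is valid in May, giving May 4, 1901.
Now add 61 days from May 4, 1901.
May has 31 days, so 31 − 4 = 27 days remain after May 4, 1901; 61 − 27 = 34 left.
June 1901 has 30 days: 34 − 30 = 4 left.
4 days into July 1901 → July 4, 1901.

July 4, 1901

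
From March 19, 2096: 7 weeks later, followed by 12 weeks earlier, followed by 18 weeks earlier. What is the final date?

Counting forward 7 weeks (= 49 days) from March 19, 2096:
March has 31 days, so 31 − 19 = 12 days remain after March 19, 2096; 49 − 12 = 37 left.
April 2096 has 30 days: 37 − 30 = 7 left.
7 days into May 2096 → May 7, 2096.
Going back 12 weeks (= 84 days) from May 7, 2096:
Going back 7 days from May 7, 2096 reaches the end of the previous month; 84 − 7 = 77 left.
April 2096 has 30 days: 77 − 30 = 47 left.
March 2096 has 31 days: 47 − 31 = 16 left.
February 2096 has 29 days; 29 − 16 = 13 → February 13, 2096.
Subtracting 18 weeks (= 126 days) from February 13, 2096:
Going back 13 days from February 13, 2096 reaches the end of the previous month; 126 − 13 = 113 left.
January 2096 has 31 days: 113 − 31 = 82 left.
December 2095 has 31 days: 82 − 31 = 51 left.
November 2095 has 30 days: 51 − 30 = 21 left.
October 2095 has 31 days; 31 − 21 = 10 → October 10, 2095.

October 10, 2095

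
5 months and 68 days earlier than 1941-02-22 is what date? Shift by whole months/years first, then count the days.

Going back 5 months and 68 days from February 22, 1941: first the month/year part, then the days.
month 2 − 5 = -3, which is month 9 of year 1940 → September 1940.
Day 22 is valid in September, giving September 22, 1940.
Now subtract 68 days from September 22, 1940.
Going back 22 days from September 22, 1940 reaches the end of the previous month; 68 − 22 = 46 left.
August 1940 has 31 days: 46 − 31 = 15 left.
July 1940 has 31 days; 31 − 15 = 16 → July 16, 1940.

July 16, 1940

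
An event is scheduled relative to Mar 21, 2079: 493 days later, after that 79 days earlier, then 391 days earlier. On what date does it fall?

Adding 493 days from March 21, 2079:
March has 31 days, so 31 − 21 = 10 days remain after March 21, 2079; 493 − 10 = 483 left.
April 2079 has 30 days: 483 − 30 = 453 left.
May 2079 has 31 days: 453 − 31 = 422 left.
June 2079 has 30 days: 422 − 30 = 392 left.
July 2079 has 31 days: 392 − 31 = 361 left.
August 2079 has 31 days: 361 − 31 = 330 left.
September 2079 has 30 days: 330 − 30 = 300 left.
October 2079 has 31 days: 300 − 31 = 269 left.
November 2079 has 30 days: 269 − 30 = 239 left.
December 2079 has 31 days: 239 − 31 = 208 left.
January 2080 has 31 days: 208 − 31 = 177 left.
February 2080 has 29 days (2080 is a leap year): 177 − 29 = 148 left.
March 2080 has 31 days: 148 − 31 = 117 left.
April 2080 has 30 days: 117 − 30 = 87 left.
May 2080 has 31 days: 87 − 31 = 56 left.
June 2080 has 30 days: 56 − 30 = 26 left.
26 days into July 2080 → July 26, 2080.
Going back 79 days from July 26, 2080:
Going back 26 days from July 26, 2080 reaches the end of the previous month; 79 − 26 = 53 left.
June 2080 has 30 days: 53 − 30 = 23 left.
May 2080 has 31 days; 31 − 23 = 8 → May 8, 2080.
Going back 391 days from May 8, 2080:
Going back 8 days from May 8, 2080 reaches the end of the previous month; 391 − 8 = 383 left.
April 2080 has 30 days: 383 − 30 = 353 left.
March 2080 has 31 days: 353 − 31 = 322 left.
February 2080 has 29 days (2080 is a leap year): 322 − 29 = 293 left.
January 2080 has 31 days: 293 − 31 = 262 left.
December 2079 has 31 days: 262 − 31 = 231 left.
November 2079 has 30 days: 231 − 30 = 201 left.
October 2079 has 31 days: 201 − 31 = 170 left.
September 2079 has 30 days: 170 − 30 = 140 left.
August 2079 has 31 days: 140 − 31 = 109 left.
July 2079 has 31 days: 109 − 31 = 78 left.
June 2079 has 30 days: 78 − 30 = 48 left.
May 2079 has 31 days: 48 − 31 = 17 left.
April 2079 has 30 days; 30 − 17 = 13 → April 13, 2079.

April 13, 2079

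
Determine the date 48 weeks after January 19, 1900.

Adding 48 weeks = 336 days from January 19, 1900.
January has 31 days, so 31 − 19 = 12 days remain after January 19, 1900; 336 − 12 = 324 left.
February 1900 has 28 days (1900 is not a leap year (divisible by 100 but not 400)): 324 − 28 = 296 left.
March 1900 has 31 days: 296 − 31 = 265 left.
April 1900 has 30 days: 265 − 30 = 235 left.
May 1900 has 31 days: 235 − 31 = 204 left.
June 1900 has 30 days: 204 − 30 = 174 left.
July 1900 has 31 days: 174 − 31 = 143 left.
August 1900 has 31 days: 143 − 31 = 112 left.
September 1900 has 30 days: 112 − 30 = 82 left.
October 1900 has 31 days: 82 − 31 = 51 left.
November 1900 has 30 days: 51 − 30 = 21 left.
21 days into December 1900 → December 21, 1900.

December 21, 1900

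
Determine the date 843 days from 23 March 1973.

Counting forward 843 days from March 23, 1973.
March has 31 days, so 31 − 23 = 8 days remain after March 23, 1973; 843 − 8 = 835 left.
April 1973 has 30 days: 835 − 30 = 805 left.
May 1973 has 31 days: 805 − 31 = 774 left.
June 1973 has 30 days: 774 − 30 = 744 left.
July 1973 has 31 days: 744 − 31 = 713 left.
August 1973 has 31 days: 713 − 31 = 682 left.
September 1973 has 30 days: 682 − 30 = 652 left.
October 1973 has 31 days: 652 − 31 = 621 left.
November 1973 has 30 days: 621 − 30 = 591 left.
December 1973 has 31 days: 591 − 31 = 560 left.
January 1974 has 31 days: 560 − 31 = 529 left.
February 1974 has 28 days (1974 is not a leap year): 529 − 28 = 501 left.
March 1974 has 31 days: 501 − 31 = 470 left.
April 1974 has 30 days: 470 − 30 = 440 left.
May 1974 has 31 days: 440 − 31 = 409 left.
June 1974 has 30 days: 409 − 30 = 379 left.
July 1974 has 31 days: 379 − 31 = 348 left.
August 1974 has 31 days: 348 − 31 = 317 left.
September 1974 has 30 days: 317 − 30 = 287 left.
October 1974 has 31 days: 287 − 31 = 256 left.
November 1974 has 30 days: 256 − 30 = 226 left.
December 1974 has 31 days: 226 − 31 = 195 left.
January 1975 has 31 days: 195 − 31 = 164 left.
February 1975 has 28 days (1975 is not a leap year): 164 − 28 = 136 left.
March 1975 has 31 days: 136 − 31 = 105 left.
April 1975 has 30 days: 105 − 30 = 75 left.
May 1975 has 31 days: 75 − 31 = 44 left.
June 1975 has 30 days: 44 − 30 = 14 left.
14 days into July 1975 → July 14, 1975.

July 14, 1975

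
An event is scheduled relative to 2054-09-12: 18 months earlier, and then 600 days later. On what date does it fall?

Counting back 18 months from September 12, 2054:
month 9 − 18 = -9, which is month 3 of year 2053 → March 2053.
Day 12 is valid in March, giving March 12, 2053.
Counting forward 600 days from March 12, 2053:
March has 31 days, so 31 − 12 = 19 days remain after March 12, 2053; 600 − 19 = 581 left.
April 2053 has 30 days: 581 − 30 = 551 left.
May 2053 has 31 days: 551 − 31 = 520 left.
June 2053 has 30 days: 520 − 30 = 490 left.
July 2053 has 31 days: 490 − 31 = 459 left.
August 2053 has 31 days: 459 − 31 = 428 left.
September 2053 has 30 days: 428 − 30 = 398 left.
October 2053 has 31 days: 398 − 31 = 367 left.
November 2053 has 30 days: 367 − 30 = 337 left.
December 2053 has 31 days: 337 − 31 = 306 left.
January 2054 has 31 days: 306 − 31 = 275 left.
February 2054 has 28 days (2054 is not a leap year): 275 − 28 = 247 left.
March 2054 has 31 days: 247 − 31 = 216 left.
April 2054 has 30 days: 216 − 30 = 186 left.
May 2054 has 31 days: 186 − 31 = 155 left.
June 2054 has 30 days: 155 − 30 = 125 left.
July 2054 has 31 days: 125 − 31 = 94 left.
August 2054 has 31 days: 94 − 31 = 63 left.
September 2054 has 30 days: 63 − 30 = 33 left.
October 2054 has 31 days: 33 − 31 = 2 left.
2 days into November 2054 → November 2, 2054.

November 2, 2054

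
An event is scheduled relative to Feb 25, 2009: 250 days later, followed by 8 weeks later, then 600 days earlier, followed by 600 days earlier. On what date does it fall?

September 15, 2006

Advancing 250 days from February 25, 2009:
February has 28 days, so 28 − 25 = 3 days remain after February 25, 2009; 250 − 3 = 247 left.
March 2009 has 31 days: 247 − 31 = 216 left.
April 2009 has 30 days: 216 − 30 = 186 left.
May 2009 has 31 days: 186 − 31 = 155 left.
June 2009 has 30 days: 155 − 30 = 125 left.
July 2009 has 31 days: 125 − 31 = 94 left.
August 2009 has 31 days: 94 − 31 = 63 left.
September 2009 has 30 days: 63 − 30 = 33 left.
October 2009 has 31 days: 33 − 31 = 2 left.
2 days into November 2009 → November 2, 2009.
Adding 8 weeks (= 56 days) from November 2, 2009:
November has 30 days, so 30 − 2 = 28 days remain after November 2, 2009; 56 − 28 = 28 left.
28 days into December 2009 → December 28, 2009.
Subtracting 600 days from December 28, 2009:
Going back 28 days from December 28, 2009 reaches the end of the previous month; 600 − 28 = 572 left.
November 2009 has 30 days: 572 − 30 = 542 left.
October 2009 has 31 days: 542 − 31 = 511 left.
September 2009 has 30 days: 511 − 30 = 481 left.
August 2009 has 31 days: 481 − 31 = 450 left.
July 2009 has 31 days: 450 − 31 = 419 left.
June 2009 has 30 days: 419 − 30 = 389 left.
May 2009 has 31 days: 389 − 31 = 358 left.
April 2009 has 30 days: 358 − 30 = 328 left.
March 2009 has 31 days: 328 − 31 = 297 left.
February 2009 has 28 days (2009 is not a leap year): 297 − 28 = 269 left.
January 2009 has 31 days: 269 − 31 = 238 left.
December 2008 has 31 days: 238 − 31 = 207 left.
November 2008 has 30 days: 207 − 30 = 177 left.
October 2008 has 31 days: 177 − 31 = 146 left.
September 2008 has 30 days: 146 − 30 = 116 left.
August 2008 has 31 days: 116 − 31 = 85 left.
July 2008 has 31 days: 85 − 31 = 54 left.
June 2008 has 30 days: 54 − 30 = 24 left.
May 2008 has 31 days; 31 − 24 = 7 → May 7, 2008.
Counting back 600 days from May 7, 2008:
Going back 7 days from May 7, 2008 reaches the end of the previous month; 600 − 7 = 593 left.
April 2008 has 30 days: 593 − 30 = 563 left.
March 2008 has 31 days: 563 − 31 = 532 left.
February 2008 has 29 days (2008 is a leap year): 532 − 29 = 503 left.
January 2008 has 31 days: 503 − 31 = 472 left.
December 2007 has 31 days: 472 − 31 = 441 left.
November 2007 has 30 days: 441 − 30 = 411 left.
October 2007 has 31 days: 411 − 31 = 380 left.
September 2007 has 30 days: 380 − 30 = 350 left.
August 2007 has 31 days: 350 − 31 = 319 left.
July 2007 has 31 days: 319 − 31 = 288 left.
June 2007 has 30 days: 288 − 30 = 258 left.
May 2007 has 31 days: 258 − 31 = 227 left.
April 2007 has 30 days: 227 − 30 = 197 left.
March 2007 has 31 days: 197 − 31 = 166 left.
February 2007 has 28 days (2007 is not a leap year): 166 − 28 = 138 left.
January 2007 has 31 days: 138 − 31 = 107 left.
December 2006 has 31 days: 107 − 31 = 76 left.
November 2006 has 30 days: 76 − 30 = 46 left.
October 2006 has 31 days: 46 − 31 = 15 left.
September 2006 has 30 days; 30 − 15 = 15 → September 15, 2006.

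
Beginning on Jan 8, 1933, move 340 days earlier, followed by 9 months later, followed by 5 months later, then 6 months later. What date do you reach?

October 3, 1933

Going back 340 days from January 8, 1933:
Going back 8 days from January 8, 1933 reaches the end of the previous month; 340 − 8 = 332 left.
December 1932 has 31 days: 332 − 31 = 301 left.
November 1932 has 30 days: 301 − 30 = 271 left.
October 1932 has 31 days: 271 − 31 = 240 left.
September 1932 has 30 days: 240 − 30 = 210 left.
August 1932 has 31 days: 210 − 31 = 179 left.
July 1932 has 31 days: 179 − 31 = 148 left.
June 1932 has 30 days: 148 − 30 = 118 left.
May 1932 has 31 days: 118 − 31 = 87 left.
April 1932 has 30 days: 87 − 30 = 57 left.
March 1932 has 31 days: 57 − 31 = 26 left.
February 1932 has 29 days; 29 − 26 = 3 → February 3, 1932.
Counting forward 9 months from February 3, 1932:
month 2 + 9 = 11 → November 1932.
Day 3 is valid in November, giving November 3, 1932.
Advancing 5 months from November 3, 1932:
month 11 + 5 = 16, which is month 4 of year 1933 → April 1933.
Day 3 is valid in April, giving April 3, 1933.
Adding 6 months from April 3, 1933:
month 4 + 6 = 10 → October 1933.
Day 3 is valid in October, giving October 3, 1933.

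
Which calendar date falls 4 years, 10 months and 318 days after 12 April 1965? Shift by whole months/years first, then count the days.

December 27, 1970

Advancing 4 years, 10 months and 318 days from April 12, 1965: first the month/year part, then the days.
+4 years → 1969; month 4 + 10 = 14, which is month 2 of year 1970 → February 1970.
Day 12 is valid in February, giving February 12, 1970.
Now add 318 days from February 12, 1970.
February has 28 days, so 28 − 12 = 16 days remain after February 12, 1970; 318 − 16 = 302 left.
March 1970 has 31 days: 302 − 31 = 271 left.
April 1970 has 30 days: 271 − 30 = 241 left.
May 1970 has 31 days: 241 − 31 = 210 left.
June 1970 has 30 days: 210 − 30 = 180 left.
July 1970 has 31 days: 180 − 31 = 149 left.
August 1970 has 31 days: 149 − 31 = 118 left.
September 1970 has 30 days: 118 − 30 = 88 left.
October 1970 has 31 days: 88 − 31 = 57 left.
November 1970 has 30 days: 57 − 30 = 27 left.
27 days into December 1970 → December 27, 1970.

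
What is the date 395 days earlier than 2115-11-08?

Going back 395 days from November 8, 2115.
Going back 8 days from November 8, 2115 reaches the end of the previous month; 395 − 8 = 387 left.
October 2115 has 31 days: 387 − 31 = 356 left.
September 2115 has 30 days: 356 − 30 = 326 left.
August 2115 has 31 days: 326 − 31 = 295 left.
July 2115 has 31 days: 295 − 31 = 264 left.
June 2115 has 30 days: 264 − 30 = 234 left.
May 2115 has 31 days: 234 − 31 = 203 left.
April 2115 has 30 days: 203 − 30 = 173 left.
March 2115 has 31 days: 173 − 31 = 142 left.
February 2115 has 28 days (2115 is not a leap year): 142 − 28 = 114 left.
January 2115 has 31 days: 114 − 31 = 83 left.
December 2114 has 31 days: 83 − 31 = 52 left.
November 2114 has 30 days: 52 − 30 = 22 left.
October 2114 has 31 days; 31 − 22 = 9 → October 9, 2114.

October 9, 2114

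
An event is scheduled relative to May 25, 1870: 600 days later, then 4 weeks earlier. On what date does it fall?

Adding 600 days from May 25, 1870:
May has 31 days, so 31 − 25 = 6 days remain after May 25, 1870; 600 − 6 = 594 left.
June 1870 has 30 days: 594 − 30 = 564 left.
July 1870 has 31 days: 564 − 31 = 533 left.
August 1870 has 31 days: 533 − 31 = 502 left.
September 1870 has 30 days: 502 − 30 = 472 left.
October 1870 has 31 days: 472 − 31 = 441 left.
November 1870 has 30 days: 441 − 30 = 411 left.
December 1870 has 31 days: 411 − 31 = 380 left.
January 1871 has 31 days: 380 − 31 = 349 left.
February 1871 has 28 days (1871 is not a leap year): 349 − 28 = 321 left.
March 1871 has 31 days: 321 − 31 = 290 left.
April 1871 has 30 days: 290 − 30 = 260 left.
May 1871 has 31 days: 260 − 31 = 229 left.
June 1871 has 30 days: 229 − 30 = 199 left.
July 1871 has 31 days: 199 − 31 = 168 left.
August 1871 has 31 days: 168 − 31 = 137 left.
September 1871 has 30 days: 137 − 30 = 107 left.
October 1871 has 31 days: 107 − 31 = 76 left.
November 1871 has 30 days: 76 − 30 = 46 left.
December 1871 has 31 days: 46 − 31 = 15 left.
15 days into January 1872 → January 15, 1872.
Going back 4 weeks (= 28 days) from January 15, 1872:
Going back 15 days from January 15, 1872 reaches the end of the previous month; 28 − 15 = 13 left.
December 1871 has 31 days; 31 − 13 = 18 → December 18, 1871.

December 18, 1871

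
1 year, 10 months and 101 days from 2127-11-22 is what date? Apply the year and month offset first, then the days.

January 1, 2130

Counting forward 1 year, 10 months and 101 days from November 22, 2127: first the month/year part, then the days.
+1 year → 2128; month 11 + 10 = 21, which is month 9 of year 2129 → September 2129.
Day 22 is valid in September, giving September 22, 2129.
Now add 101 days from September 22, 2129.
September has 30 days, so 30 − 22 = 8 days remain after September 22, 2129; 101 − 8 = 93 left.
October 2129 has 31 days: 93 − 31 = 62 left.
November 2129 has 30 days: 62 − 30 = 32 left.
December 2129 has 31 days: 32 − 31 = 1 left.
1 day into January 2130 → January 1, 2130.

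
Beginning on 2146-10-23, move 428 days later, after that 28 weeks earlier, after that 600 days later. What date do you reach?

February 1, 2149

Advancing 428 days from October 23, 2146:
October has 31 days, so 31 − 23 = 8 days remain after October 23, 2146; 428 − 8 = 420 left.
November 2146 has 30 days: 420 − 30 = 390 left.
December 2146 has 31 days: 390 − 31 = 359 left.
January 2147 has 31 days: 359 − 31 = 328 left.
February 2147 has 28 days (2147 is not a leap year): 328 − 28 = 300 left.
March 2147 has 31 days: 300 − 31 = 269 left.
April 2147 has 30 days: 269 − 30 = 239 left.
May 2147 has 31 days: 239 − 31 = 208 left.
June 2147 has 30 days: 208 − 30 = 178 left.
July 2147 has 31 days: 178 − 31 = 147 left.
August 2147 has 31 days: 147 − 31 = 116 left.
September 2147 has 30 days: 116 − 30 = 86 left.
October 2147 has 31 days: 86 − 31 = 55 left.
November 2147 has 30 days: 55 − 30 = 25 left.
25 days into December 2147 → December 25, 2147.
Going back 28 weeks (= 196 days) from December 25, 2147:
Going back 25 days from December 25, 2147 reaches the end of the previous month; 196 − 25 = 171 left.
November 2147 has 30 days: 171 − 30 = 141 left.
October 2147 has 31 days: 141 − 31 = 110 left.
September 2147 has 30 days: 110 − 30 = 80 left.
August 2147 has 31 days: 80 − 31 = 49 left.
July 2147 has 31 days: 49 − 31 = 18 left.
June 2147 has 30 days; 30 − 18 = 12 → June 12, 2147.
Adding 600 days from June 12, 2147:
June has 30 days, so 30 − 12 = 18 days remain after June 12, 2147; 600 − 18 = 582 left.
July 2147 has 31 days: 582 − 31 = 551 left.
August 2147 has 31 days: 551 − 31 = 520 left.
September 2147 has 30 days: 520 − 30 = 490 left.
October 2147 has 31 days: 490 − 31 = 459 left.
November 2147 has 30 days: 459 − 30 = 429 left.
December 2147 has 31 days: 429 − 31 = 398 left.
January 2148 has 31 days: 398 − 31 = 367 left.
February 2148 has 29 days (2148 is a leap year): 367 − 29 = 338 left.
March 2148 has 31 days: 338 − 31 = 307 left.
April 2148 has 30 days: 307 − 30 = 277 left.
May 2148 has 31 days: 277 − 31 = 246 left.
June 2148 has 30 days: 246 − 30 = 216 left.
July 2148 has 31 days: 216 − 31 = 185 left.
August 2148 has 31 days: 185 − 31 = 154 left.
September 2148 has 30 days: 154 − 30 = 124 left.
October 2148 has 31 days: 124 − 31 = 93 left.
November 2148 has 30 days: 93 − 30 = 63 left.
December 2148 has 31 days: 63 − 31 = 32 left.
January 2149 has 31 days: 32 − 31 = 1 left.
1 day into February 2149 → February 1, 2149.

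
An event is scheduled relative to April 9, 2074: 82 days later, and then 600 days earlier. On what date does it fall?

November 7, 2072

Counting forward 82 days from April 9, 2074:
April has 30 days, so 30 − 9 = 21 days remain after April 9, 2074; 82 − 21 = 61 left.
May 2074 has 31 days: 61 − 31 = 30 left.
30 days into June 2074 → June 30, 2074.
Subtracting 600 days from June 30, 2074:
Going back 30 days from June 30, 2074 reaches the end of the previous month; 600 − 30 = 570 left.
May 2074 has 31 days: 570 − 31 = 539 left.
April 2074 has 30 days: 539 − 30 = 509 left.
March 2074 has 31 days: 509 − 31 = 478 left.
February 2074 has 28 days (2074 is not a leap year): 478 − 28 = 450 left.
January 2074 has 31 days: 450 − 31 = 419 left.
December 2073 has 31 days: 419 − 31 = 388 left.
November 2073 has 30 days: 388 − 30 = 358 left.
October 2073 has 31 days: 358 − 31 = 327 left.
September 2073 has 30 days: 327 − 30 = 297 left.
August 2073 has 31 days: 297 − 31 = 266 left.
July 2073 has 31 days: 266 − 31 = 235 left.
June 2073 has 30 days: 235 − 30 = 205 left.
May 2073 has 31 days: 205 − 31 = 174 left.
April 2073 has 30 days: 174 − 30 = 144 left.
March 2073 has 31 days: 144 − 31 = 113 left.
February 2073 has 28 days (2073 is not a leap year): 113 − 28 = 85 left.
January 2073 has 31 days: 85 − 31 = 54 left.
December 2072 has 31 days: 54 − 31 = 23 left.
November 2072 has 30 days; 30 − 23 = 7 → November 7, 2072.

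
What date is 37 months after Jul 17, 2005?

Adding 37 months from July 17, 2005.
month 7 + 37 = 44, which is month 8 of year 2008 → August 2008.
Day 17 is valid in August, giving August 17, 2008.

August 17, 2008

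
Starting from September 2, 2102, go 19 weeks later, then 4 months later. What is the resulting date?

Counting forward 19 weeks (= 133 days) from September 2, 2102:
September has 30 days, so 30 − 2 = 28 days remain after September 2, 2102; 133 − 28 = 105 left.
October 2102 has 31 days: 105 − 31 = 74 left.
November 2102 has 30 days: 74 − 30 = 44 left.
December 2102 has 31 days: 44 − 31 = 13 left.
13 days into January 2103 → January 13, 2103.
Counting forward 4 months from January 13, 2103:
month 1 + 4 = 5 → May 2103.
Day 13 is valid in May, giving May 13, 2103.

May 13, 2103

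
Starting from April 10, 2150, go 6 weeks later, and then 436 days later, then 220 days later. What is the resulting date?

Advancing 6 weeks (= 42 days) from April 10, 2150:
April has 30 days, so 30 − 10 = 20 days remain after April 10, 2150; 42 − 20 = 22 left.
22 days into May 2150 → May 22, 2150.
Counting forward 436 days from May 22, 2150:
May has 31 days, so 31 − 22 = 9 days remain after May 22, 2150; 436 − 9 = 427 left.
June 2150 has 30 days: 427 − 30 = 397 left.
July 2150 has 31 days: 397 − 31 = 366 left.
August 2150 has 31 days: 366 − 31 = 335 left.
September 2150 has 30 days: 335 − 30 = 305 left.
October 2150 has 31 days: 305 − 31 = 274 left.
November 2150 has 30 days: 274 − 30 = 244 left.
December 2150 has 31 days: 244 − 31 = 213 left.
January 2151 has 31 days: 213 − 31 = 182 left.
February 2151 has 28 days (2151 is not a leap year): 182 − 28 = 154 left.
March 2151 has 31 days: 154 − 31 = 123 left.
April 2151 has 30 days: 123 − 30 = 93 left.
May 2151 has 31 days: 93 − 31 = 62 left.
June 2151 has 30 days: 62 − 30 = 32 left.
July 2151 has 31 days: 32 − 31 = 1 left.
1 day into August 2151 → August 1, 2151.
Adding 220 days from August 1, 2151:
August has 31 days, so 31 − 1 = 30 days remain after August 1, 2151; 220 − 30 = 190 left.
September 2151 has 30 days: 190 − 30 = 160 left.
October 2151 has 31 days: 160 − 31 = 129 left.
November 2151 has 30 days: 129 − 30 = 99 left.
December 2151 has 31 days: 99 − 31 = 68 left.
January 2152 has 31 days: 68 − 31 = 37 left.
February 2152 has 29 days (2152 is a leap year): 37 − 29 = 8 left.
8 days into March 2152 → March 8, 2152.

March 8, 2152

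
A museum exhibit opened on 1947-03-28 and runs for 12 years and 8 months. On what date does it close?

November 28, 1959

Advancing 12 years and 8 months from March 28, 1947.
+12 years → 1959; month 3 + 8 = 11 → November 1959.
Day 28 is valid in November, giving November 28, 1959.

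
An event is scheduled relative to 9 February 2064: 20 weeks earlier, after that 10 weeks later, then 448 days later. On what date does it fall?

February 21, 2065

Subtracting 20 weeks (= 140 days) from February 9, 2064:
Going back 9 days from February 9, 2064 reaches the end of the previous month; 140 − 9 = 131 left.
January 2064 has 31 days: 131 − 31 = 100 left.
December 2063 has 31 days: 100 − 31 = 69 left.
November 2063 has 30 days: 69 − 30 = 39 left.
October 2063 has 31 days: 39 − 31 = 8 left.
September 2063 has 30 days; 30 − 8 = 22 → September 22, 2063.
Adding 10 weeks (= 70 days) from September 22, 2063:
September has 30 days, so 30 − 22 = 8 days remain after September 22, 2063; 70 − 8 = 62 left.
October 2063 has 31 days: 62 − 31 = 31 left.
November 2063 has 30 days: 31 − 30 = 1 left.
1 day into December 2063 → December 1, 2063.
Counting forward 448 days from December 1, 2063:
December has 31 days, so 31 − 1 = 30 days remain after December 1, 2063; 448 − 30 = 418 left.
January 2064 has 31 days: 418 − 31 = 387 left.
February 2064 has 29 days (2064 is a leap year): 387 − 29 = 358 left.
March 2064 has 31 days: 358 − 31 = 327 left.
April 2064 has 30 days: 327 − 30 = 297 left.
May 2064 has 31 days: 297 − 31 = 266 left.
June 2064 has 30 days: 266 − 30 = 236 left.
July 2064 has 31 days: 236 − 31 = 205 left.
August 2064 has 31 days: 205 − 31 = 174 left.
September 2064 has 30 days: 174 − 30 = 144 left.
October 2064 has 31 days: 144 − 31 = 113 left.
November 2064 has 30 days: 113 − 30 = 83 left.
December 2064 has 31 days: 83 − 31 = 52 left.
January 2065 has 31 days: 52 − 31 = 21 left.
21 days into February 2065 → February 21, 2065.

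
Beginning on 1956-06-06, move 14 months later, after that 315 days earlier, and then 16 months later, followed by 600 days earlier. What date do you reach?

June 4, 1956

Advancing 14 months from June 6, 1956:
month 6 + 14 = 20, which is month 8 of year 1957 → August 1957.
Day 6 is valid in August, giving August 6, 1957.
Going back 315 days from August 6, 1957:
Going back 6 days from August 6, 1957 reaches the end of the previous month; 315 − 6 = 309 left.
July 1957 has 31 days: 309 − 31 = 278 left.
June 1957 has 30 days: 278 − 30 = 248 left.
May 1957 has 31 days: 248 − 31 = 217 left.
April 1957 has 30 days: 217 − 30 = 187 left.
March 1957 has 31 days: 187 − 31 = 156 left.
February 1957 has 28 days (1957 is not a leap year): 156 − 28 = 128 left.
January 1957 has 31 days: 128 − 31 = 97 left.
December 1956 has 31 days: 97 − 31 = 66 left.
November 1956 has 30 days: 66 − 30 = 36 left.
October 1956 has 31 days: 36 − 31 = 5 left.
September 1956 has 30 days; 30 − 5 = 25 → September 25, 1956.
Advancing 16 months from September 25, 1956:
month 9 + 16 = 25, which is month 1 of year 1958 → January 1958.
Day 25 is valid in January, giving January 25, 1958.
Counting back 600 days from January 25, 1958:
Going back 25 days from January 25, 1958 reaches the end of the previous month; 600 − 25 = 575 left.
December 1957 has 31 days: 575 − 31 = 544 left.
November 1957 has 30 days: 544 − 30 = 514 left.
October 1957 has 31 days: 514 − 31 = 483 left.
September 1957 has 30 days: 483 − 30 = 453 left.
August 1957 has 31 days: 453 − 31 = 422 left.
July 1957 has 31 days: 422 − 31 = 391 left.
June 1957 has 30 days: 391 − 30 = 361 left.
May 1957 has 31 days: 361 − 31 = 330 left.
April 1957 has 30 days: 330 − 30 = 300 left.
March 1957 has 31 days: 300 − 31 = 269 left.
February 1957 has 28 days (1957 is not a leap year): 269 − 28 = 241 left.
January 1957 has 31 days: 241 − 31 = 210 left.
December 1956 has 31 days: 210 − 31 = 179 left.
November 1956 has 30 days: 179 − 30 = 149 left.
October 1956 has 31 days: 149 − 31 = 118 left.
September 1956 has 30 days: 118 − 30 = 88 left.
August 1956 has 31 days: 88 − 31 = 57 left.
July 1956 has 31 days: 57 − 31 = 26 left.
June 1956 has 30 days; 30 − 26 = 4 → June 4, 1956.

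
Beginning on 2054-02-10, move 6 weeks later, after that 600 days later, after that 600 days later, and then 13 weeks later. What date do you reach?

Adding 6 weeks (= 42 days) from February 10, 2054:
February has 28 days, so 28 − 10 = 18 days remain after February 10, 2054; 42 − 18 = 24 left.
24 days into March 2054 → March 24, 2054.
Counting forward 600 days from March 24, 2054:
March has 31 days, so 31 − 24 = 7 days remain after March 24, 2054; 600 − 7 = 593 left.
April 2054 has 30 days: 593 − 30 = 563 left.
May 2054 has 31 days: 563 − 31 = 532 left.
June 2054 has 30 days: 532 − 30 = 502 left.
July 2054 has 31 days: 502 − 31 = 471 left.
August 2054 has 31 days: 471 − 31 = 440 left.
September 2054 has 30 days: 440 − 30 = 410 left.
October 2054 has 31 days: 410 − 31 = 379 left.
November 2054 has 30 days: 379 − 30 = 349 left.
December 2054 has 31 days: 349 − 31 = 318 left.
January 2055 has 31 days: 318 − 31 = 287 left.
February 2055 has 28 days (2055 is not a leap year): 287 − 28 = 259 left.
March 2055 has 31 days: 259 − 31 = 228 left.
April 2055 has 30 days: 228 − 30 = 198 left.
May 2055 has 31 days: 198 − 31 = 167 left.
June 2055 has 30 days: 167 − 30 = 137 left.
July 2055 has 31 days: 137 − 31 = 106 left.
August 2055 has 31 days: 106 − 31 = 75 left.
September 2055 has 30 days: 75 − 30 = 45 left.
October 2055 has 31 days: 45 − 31 = 14 left.
14 days into November 2055 → November 14, 2055.
Advancing 600 days from November 14, 2055:
November has 30 days, so 30 − 14 = 16 days remain after November 14, 2055; 600 − 16 = 584 left.
December 2055 has 31 days: 584 − 31 = 553 left.
January 2056 has 31 days: 553 − 31 = 522 left.
February 2056 has 29 days (2056 is a leap year): 522 − 29 = 493 left.
March 2056 has 31 days: 493 − 31 = 462 left.
April 2056 has 30 days: 462 − 30 = 432 left.
May 2056 has 31 days: 432 − 31 = 401 left.
June 2056 has 30 days: 401 − 30 = 371 left.
July 2056 has 31 days: 371 − 31 = 340 left.
August 2056 has 31 days: 340 − 31 = 309 left.
September 2056 has 30 days: 309 − 30 = 279 left.
October 2056 has 31 days: 279 − 31 = 248 left.
November 2056 has 30 days: 248 − 30 = 218 left.
December 2056 has 31 days: 218 − 31 = 187 left.
January 2057 has 31 days: 187 − 31 = 156 left.
February 2057 has 28 days (2057 is not a leap year): 156 − 28 = 128 left.
March 2057 has 31 days: 128 − 31 = 97 left.
April 2057 has 30 days: 97 − 30 = 67 left.
May 2057 has 31 days: 67 − 31 = 36 left.
June 2057 has 30 days: 36 − 30 = 6 left.
6 days into July 2057 → July 6, 2057.
Counting forward 13 weeks (= 91 days) from July 6, 2057:
July has 31 days, so 31 − 6 = 25 days remain after July 6, 2057; 91 − 25 = 66 left.
August 2057 has 31 days: 66 − 31 = 35 left.
September 2057 has 30 days: 35 − 30 = 5 left.
5 days into October 2057 → October 5, 2057.

October 5, 2057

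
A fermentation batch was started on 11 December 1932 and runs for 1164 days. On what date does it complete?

February 18, 1936

Advancing 1164 days from December 11, 1932.
December has 31 days, so 31 − 11 = 20 days remain after December 11, 1932; 1164 − 20 = 1144 left.
January 1933 has 31 days: 1144 − 31 = 1113 left.
February 1933 has 28 days (1933 is not a leap year): 1113 − 28 = 1085 left.
March 1933 has 31 days: 1085 − 31 = 1054 left.
April 1933 has 30 days: 1054 − 30 = 1024 left.
May 1933 has 31 days: 1024 − 31 = 993 left.
June 1933 has 30 days: 993 − 30 = 963 left.
July 1933 has 31 days: 963 − 31 = 932 left.
August 1933 has 31 days: 932 − 31 = 901 left.
September 1933 has 30 days: 901 − 30 = 871 left.
October 1933 has 31 days: 871 − 31 = 840 left.
November 1933 has 30 days: 840 − 30 = 810 left.
December 1933 has 31 days: 810 − 31 = 779 left.
January 1934 has 31 days: 779 − 31 = 748 left.
February 1934 has 28 days (1934 is not a leap year): 748 − 28 = 720 left.
March 1934 has 31 days: 720 − 31 = 689 left.
April 1934 has 30 days: 689 − 30 = 659 left.
May 1934 has 31 days: 659 − 31 = 628 left.
June 1934 has 30 days: 628 − 30 = 598 left.
July 1934 has 31 days: 598 − 31 = 567 left.
August 1934 has 31 days: 567 − 31 = 536 left.
September 1934 has 30 days: 536 − 30 = 506 left.
October 1934 has 31 days: 506 − 31 = 475 left.
November 1934 has 30 days: 475 − 30 = 445 left.
December 1934 has 31 days: 445 − 31 = 414 left.
January 1935 has 31 days: 414 − 31 = 383 left.
February 1935 has 28 days (1935 is not a leap year): 383 − 28 = 355 left.
March 1935 has 31 days: 355 − 31 = 324 left.
April 1935 has 30 days: 324 − 30 = 294 left.
May 1935 has 31 days: 294 − 31 = 263 left.
June 1935 has 30 days: 263 − 30 = 233 left.
July 1935 has 31 days: 233 − 31 = 202 left.
August 1935 has 31 days: 202 − 31 = 171 left.
September 1935 has 30 days: 171 − 30 = 141 left.
October 1935 has 31 days: 141 − 31 = 110 left.
November 1935 has 30 days: 110 − 30 = 80 left.
December 1935 has 31 days: 80 − 31 = 49 left.
January 1936 has 31 days: 49 − 31 = 18 left.
18 days into February 1936 → February 18, 1936.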